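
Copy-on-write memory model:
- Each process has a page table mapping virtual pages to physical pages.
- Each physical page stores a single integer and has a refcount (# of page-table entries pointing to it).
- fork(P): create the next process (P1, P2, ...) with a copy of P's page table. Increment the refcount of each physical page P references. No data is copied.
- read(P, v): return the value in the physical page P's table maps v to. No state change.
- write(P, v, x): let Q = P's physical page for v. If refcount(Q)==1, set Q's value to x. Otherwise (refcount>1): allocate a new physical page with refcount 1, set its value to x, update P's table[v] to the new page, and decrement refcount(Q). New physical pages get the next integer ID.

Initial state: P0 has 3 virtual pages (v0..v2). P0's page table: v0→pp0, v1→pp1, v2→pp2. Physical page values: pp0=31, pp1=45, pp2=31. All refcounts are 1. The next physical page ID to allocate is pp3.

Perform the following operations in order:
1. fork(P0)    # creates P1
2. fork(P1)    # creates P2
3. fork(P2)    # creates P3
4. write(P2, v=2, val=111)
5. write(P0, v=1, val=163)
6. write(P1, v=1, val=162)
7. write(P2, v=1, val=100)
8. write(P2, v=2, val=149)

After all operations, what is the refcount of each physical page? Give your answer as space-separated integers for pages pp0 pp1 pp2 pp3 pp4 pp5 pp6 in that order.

Answer: 4 1 3 1 1 1 1

Derivation:
Op 1: fork(P0) -> P1. 3 ppages; refcounts: pp0:2 pp1:2 pp2:2
Op 2: fork(P1) -> P2. 3 ppages; refcounts: pp0:3 pp1:3 pp2:3
Op 3: fork(P2) -> P3. 3 ppages; refcounts: pp0:4 pp1:4 pp2:4
Op 4: write(P2, v2, 111). refcount(pp2)=4>1 -> COPY to pp3. 4 ppages; refcounts: pp0:4 pp1:4 pp2:3 pp3:1
Op 5: write(P0, v1, 163). refcount(pp1)=4>1 -> COPY to pp4. 5 ppages; refcounts: pp0:4 pp1:3 pp2:3 pp3:1 pp4:1
Op 6: write(P1, v1, 162). refcount(pp1)=3>1 -> COPY to pp5. 6 ppages; refcounts: pp0:4 pp1:2 pp2:3 pp3:1 pp4:1 pp5:1
Op 7: write(P2, v1, 100). refcount(pp1)=2>1 -> COPY to pp6. 7 ppages; refcounts: pp0:4 pp1:1 pp2:3 pp3:1 pp4:1 pp5:1 pp6:1
Op 8: write(P2, v2, 149). refcount(pp3)=1 -> write in place. 7 ppages; refcounts: pp0:4 pp1:1 pp2:3 pp3:1 pp4:1 pp5:1 pp6:1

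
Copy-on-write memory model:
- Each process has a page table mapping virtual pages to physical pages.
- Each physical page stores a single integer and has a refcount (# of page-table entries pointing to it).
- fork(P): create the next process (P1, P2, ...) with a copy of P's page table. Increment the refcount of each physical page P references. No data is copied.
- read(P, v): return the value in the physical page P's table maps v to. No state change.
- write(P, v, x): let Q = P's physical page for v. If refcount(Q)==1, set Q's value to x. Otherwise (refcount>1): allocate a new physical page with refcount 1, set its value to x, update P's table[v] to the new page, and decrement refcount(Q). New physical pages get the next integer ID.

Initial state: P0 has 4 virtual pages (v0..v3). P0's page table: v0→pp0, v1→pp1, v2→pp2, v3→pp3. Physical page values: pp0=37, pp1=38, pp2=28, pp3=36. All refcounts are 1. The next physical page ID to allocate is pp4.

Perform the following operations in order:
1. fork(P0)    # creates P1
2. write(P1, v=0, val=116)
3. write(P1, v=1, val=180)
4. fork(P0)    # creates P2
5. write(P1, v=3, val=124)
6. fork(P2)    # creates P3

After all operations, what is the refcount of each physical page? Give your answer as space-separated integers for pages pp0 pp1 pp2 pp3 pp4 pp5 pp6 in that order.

Op 1: fork(P0) -> P1. 4 ppages; refcounts: pp0:2 pp1:2 pp2:2 pp3:2
Op 2: write(P1, v0, 116). refcount(pp0)=2>1 -> COPY to pp4. 5 ppages; refcounts: pp0:1 pp1:2 pp2:2 pp3:2 pp4:1
Op 3: write(P1, v1, 180). refcount(pp1)=2>1 -> COPY to pp5. 6 ppages; refcounts: pp0:1 pp1:1 pp2:2 pp3:2 pp4:1 pp5:1
Op 4: fork(P0) -> P2. 6 ppages; refcounts: pp0:2 pp1:2 pp2:3 pp3:3 pp4:1 pp5:1
Op 5: write(P1, v3, 124). refcount(pp3)=3>1 -> COPY to pp6. 7 ppages; refcounts: pp0:2 pp1:2 pp2:3 pp3:2 pp4:1 pp5:1 pp6:1
Op 6: fork(P2) -> P3. 7 ppages; refcounts: pp0:3 pp1:3 pp2:4 pp3:3 pp4:1 pp5:1 pp6:1

Answer: 3 3 4 3 1 1 1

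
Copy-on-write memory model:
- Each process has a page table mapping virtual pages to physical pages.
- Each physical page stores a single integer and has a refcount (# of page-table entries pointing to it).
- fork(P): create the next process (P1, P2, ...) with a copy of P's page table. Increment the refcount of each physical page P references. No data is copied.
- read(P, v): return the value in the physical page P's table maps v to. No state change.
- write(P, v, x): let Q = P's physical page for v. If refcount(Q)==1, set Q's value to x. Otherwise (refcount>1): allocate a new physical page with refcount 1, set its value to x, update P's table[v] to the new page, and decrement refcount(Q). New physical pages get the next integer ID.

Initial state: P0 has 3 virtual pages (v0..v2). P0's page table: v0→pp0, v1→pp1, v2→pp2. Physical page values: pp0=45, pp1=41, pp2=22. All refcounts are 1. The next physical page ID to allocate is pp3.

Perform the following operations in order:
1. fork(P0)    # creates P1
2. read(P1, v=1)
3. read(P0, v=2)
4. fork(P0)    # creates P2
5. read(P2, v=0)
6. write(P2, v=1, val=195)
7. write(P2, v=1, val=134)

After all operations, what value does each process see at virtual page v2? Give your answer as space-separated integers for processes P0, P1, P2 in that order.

Answer: 22 22 22

Derivation:
Op 1: fork(P0) -> P1. 3 ppages; refcounts: pp0:2 pp1:2 pp2:2
Op 2: read(P1, v1) -> 41. No state change.
Op 3: read(P0, v2) -> 22. No state change.
Op 4: fork(P0) -> P2. 3 ppages; refcounts: pp0:3 pp1:3 pp2:3
Op 5: read(P2, v0) -> 45. No state change.
Op 6: write(P2, v1, 195). refcount(pp1)=3>1 -> COPY to pp3. 4 ppages; refcounts: pp0:3 pp1:2 pp2:3 pp3:1
Op 7: write(P2, v1, 134). refcount(pp3)=1 -> write in place. 4 ppages; refcounts: pp0:3 pp1:2 pp2:3 pp3:1
P0: v2 -> pp2 = 22
P1: v2 -> pp2 = 22
P2: v2 -> pp2 = 22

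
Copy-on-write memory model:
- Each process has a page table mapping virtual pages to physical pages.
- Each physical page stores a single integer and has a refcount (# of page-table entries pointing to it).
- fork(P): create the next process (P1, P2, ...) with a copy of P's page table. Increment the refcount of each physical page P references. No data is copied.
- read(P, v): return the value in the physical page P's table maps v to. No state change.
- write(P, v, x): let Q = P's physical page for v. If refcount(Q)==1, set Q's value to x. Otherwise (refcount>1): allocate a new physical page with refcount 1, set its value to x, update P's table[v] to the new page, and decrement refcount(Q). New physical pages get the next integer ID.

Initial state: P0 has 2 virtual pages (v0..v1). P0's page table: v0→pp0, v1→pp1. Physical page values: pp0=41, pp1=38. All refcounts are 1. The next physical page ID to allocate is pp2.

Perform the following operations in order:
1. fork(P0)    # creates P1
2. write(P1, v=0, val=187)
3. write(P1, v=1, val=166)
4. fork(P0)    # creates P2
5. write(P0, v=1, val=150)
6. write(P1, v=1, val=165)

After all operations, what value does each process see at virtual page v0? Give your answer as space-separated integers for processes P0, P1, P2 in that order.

Op 1: fork(P0) -> P1. 2 ppages; refcounts: pp0:2 pp1:2
Op 2: write(P1, v0, 187). refcount(pp0)=2>1 -> COPY to pp2. 3 ppages; refcounts: pp0:1 pp1:2 pp2:1
Op 3: write(P1, v1, 166). refcount(pp1)=2>1 -> COPY to pp3. 4 ppages; refcounts: pp0:1 pp1:1 pp2:1 pp3:1
Op 4: fork(P0) -> P2. 4 ppages; refcounts: pp0:2 pp1:2 pp2:1 pp3:1
Op 5: write(P0, v1, 150). refcount(pp1)=2>1 -> COPY to pp4. 5 ppages; refcounts: pp0:2 pp1:1 pp2:1 pp3:1 pp4:1
Op 6: write(P1, v1, 165). refcount(pp3)=1 -> write in place. 5 ppages; refcounts: pp0:2 pp1:1 pp2:1 pp3:1 pp4:1
P0: v0 -> pp0 = 41
P1: v0 -> pp2 = 187
P2: v0 -> pp0 = 41

Answer: 41 187 41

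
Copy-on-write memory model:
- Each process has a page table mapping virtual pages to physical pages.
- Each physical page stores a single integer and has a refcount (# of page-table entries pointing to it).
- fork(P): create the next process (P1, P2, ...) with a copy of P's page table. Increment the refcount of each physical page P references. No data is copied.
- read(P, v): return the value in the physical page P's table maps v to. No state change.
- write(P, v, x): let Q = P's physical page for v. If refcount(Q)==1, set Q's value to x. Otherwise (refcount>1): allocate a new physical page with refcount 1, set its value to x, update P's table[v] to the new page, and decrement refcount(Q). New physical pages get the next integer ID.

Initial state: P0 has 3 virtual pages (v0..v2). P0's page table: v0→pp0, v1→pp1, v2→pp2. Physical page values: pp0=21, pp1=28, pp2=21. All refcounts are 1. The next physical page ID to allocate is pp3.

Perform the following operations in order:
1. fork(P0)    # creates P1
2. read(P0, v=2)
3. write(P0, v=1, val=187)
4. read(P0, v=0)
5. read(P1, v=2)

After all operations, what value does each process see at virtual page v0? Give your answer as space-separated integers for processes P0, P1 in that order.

Op 1: fork(P0) -> P1. 3 ppages; refcounts: pp0:2 pp1:2 pp2:2
Op 2: read(P0, v2) -> 21. No state change.
Op 3: write(P0, v1, 187). refcount(pp1)=2>1 -> COPY to pp3. 4 ppages; refcounts: pp0:2 pp1:1 pp2:2 pp3:1
Op 4: read(P0, v0) -> 21. No state change.
Op 5: read(P1, v2) -> 21. No state change.
P0: v0 -> pp0 = 21
P1: v0 -> pp0 = 21

Answer: 21 21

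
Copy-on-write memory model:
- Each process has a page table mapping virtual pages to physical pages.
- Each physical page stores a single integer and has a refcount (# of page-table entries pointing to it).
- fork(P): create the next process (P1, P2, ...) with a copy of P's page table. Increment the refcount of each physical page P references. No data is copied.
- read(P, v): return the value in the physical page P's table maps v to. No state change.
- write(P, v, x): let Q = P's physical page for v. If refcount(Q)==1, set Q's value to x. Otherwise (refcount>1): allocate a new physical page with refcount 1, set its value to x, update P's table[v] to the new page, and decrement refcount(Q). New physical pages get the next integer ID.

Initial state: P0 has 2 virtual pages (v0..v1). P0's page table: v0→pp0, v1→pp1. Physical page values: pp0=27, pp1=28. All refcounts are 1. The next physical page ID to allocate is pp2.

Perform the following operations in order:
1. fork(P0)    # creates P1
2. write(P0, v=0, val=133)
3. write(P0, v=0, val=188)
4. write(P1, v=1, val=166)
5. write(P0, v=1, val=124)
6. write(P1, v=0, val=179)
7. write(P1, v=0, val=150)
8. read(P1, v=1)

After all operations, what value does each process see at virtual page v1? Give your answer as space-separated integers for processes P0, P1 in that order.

Op 1: fork(P0) -> P1. 2 ppages; refcounts: pp0:2 pp1:2
Op 2: write(P0, v0, 133). refcount(pp0)=2>1 -> COPY to pp2. 3 ppages; refcounts: pp0:1 pp1:2 pp2:1
Op 3: write(P0, v0, 188). refcount(pp2)=1 -> write in place. 3 ppages; refcounts: pp0:1 pp1:2 pp2:1
Op 4: write(P1, v1, 166). refcount(pp1)=2>1 -> COPY to pp3. 4 ppages; refcounts: pp0:1 pp1:1 pp2:1 pp3:1
Op 5: write(P0, v1, 124). refcount(pp1)=1 -> write in place. 4 ppages; refcounts: pp0:1 pp1:1 pp2:1 pp3:1
Op 6: write(P1, v0, 179). refcount(pp0)=1 -> write in place. 4 ppages; refcounts: pp0:1 pp1:1 pp2:1 pp3:1
Op 7: write(P1, v0, 150). refcount(pp0)=1 -> write in place. 4 ppages; refcounts: pp0:1 pp1:1 pp2:1 pp3:1
Op 8: read(P1, v1) -> 166. No state change.
P0: v1 -> pp1 = 124
P1: v1 -> pp3 = 166

Answer: 124 166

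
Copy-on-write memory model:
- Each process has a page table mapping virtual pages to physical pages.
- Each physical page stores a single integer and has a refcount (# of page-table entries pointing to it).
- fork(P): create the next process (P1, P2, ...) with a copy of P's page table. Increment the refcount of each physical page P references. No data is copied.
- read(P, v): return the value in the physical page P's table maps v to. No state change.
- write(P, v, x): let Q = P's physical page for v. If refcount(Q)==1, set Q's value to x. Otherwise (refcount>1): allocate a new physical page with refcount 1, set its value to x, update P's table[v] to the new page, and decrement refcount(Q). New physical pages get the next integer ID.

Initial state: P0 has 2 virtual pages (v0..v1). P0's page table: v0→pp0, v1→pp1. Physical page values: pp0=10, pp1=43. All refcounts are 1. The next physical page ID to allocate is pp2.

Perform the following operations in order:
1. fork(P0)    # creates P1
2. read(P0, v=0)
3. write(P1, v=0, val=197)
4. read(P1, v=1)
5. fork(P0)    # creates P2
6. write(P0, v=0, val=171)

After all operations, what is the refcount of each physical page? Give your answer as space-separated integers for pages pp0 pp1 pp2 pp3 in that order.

Answer: 1 3 1 1

Derivation:
Op 1: fork(P0) -> P1. 2 ppages; refcounts: pp0:2 pp1:2
Op 2: read(P0, v0) -> 10. No state change.
Op 3: write(P1, v0, 197). refcount(pp0)=2>1 -> COPY to pp2. 3 ppages; refcounts: pp0:1 pp1:2 pp2:1
Op 4: read(P1, v1) -> 43. No state change.
Op 5: fork(P0) -> P2. 3 ppages; refcounts: pp0:2 pp1:3 pp2:1
Op 6: write(P0, v0, 171). refcount(pp0)=2>1 -> COPY to pp3. 4 ppages; refcounts: pp0:1 pp1:3 pp2:1 pp3:1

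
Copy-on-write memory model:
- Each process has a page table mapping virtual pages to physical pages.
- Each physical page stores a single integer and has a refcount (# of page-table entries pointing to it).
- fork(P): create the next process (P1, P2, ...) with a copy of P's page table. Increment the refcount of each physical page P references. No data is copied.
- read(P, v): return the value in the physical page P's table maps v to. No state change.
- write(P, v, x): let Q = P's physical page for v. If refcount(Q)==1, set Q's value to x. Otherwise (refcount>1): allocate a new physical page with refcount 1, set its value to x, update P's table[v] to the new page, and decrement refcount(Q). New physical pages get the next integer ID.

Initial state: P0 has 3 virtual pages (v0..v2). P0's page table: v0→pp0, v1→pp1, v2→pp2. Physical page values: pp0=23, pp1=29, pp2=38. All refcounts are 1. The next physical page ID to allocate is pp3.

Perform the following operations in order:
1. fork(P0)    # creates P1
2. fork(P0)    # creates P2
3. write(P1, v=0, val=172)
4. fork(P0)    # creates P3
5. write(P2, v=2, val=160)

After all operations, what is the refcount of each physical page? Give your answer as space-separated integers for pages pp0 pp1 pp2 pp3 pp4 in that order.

Op 1: fork(P0) -> P1. 3 ppages; refcounts: pp0:2 pp1:2 pp2:2
Op 2: fork(P0) -> P2. 3 ppages; refcounts: pp0:3 pp1:3 pp2:3
Op 3: write(P1, v0, 172). refcount(pp0)=3>1 -> COPY to pp3. 4 ppages; refcounts: pp0:2 pp1:3 pp2:3 pp3:1
Op 4: fork(P0) -> P3. 4 ppages; refcounts: pp0:3 pp1:4 pp2:4 pp3:1
Op 5: write(P2, v2, 160). refcount(pp2)=4>1 -> COPY to pp4. 5 ppages; refcounts: pp0:3 pp1:4 pp2:3 pp3:1 pp4:1

Answer: 3 4 3 1 1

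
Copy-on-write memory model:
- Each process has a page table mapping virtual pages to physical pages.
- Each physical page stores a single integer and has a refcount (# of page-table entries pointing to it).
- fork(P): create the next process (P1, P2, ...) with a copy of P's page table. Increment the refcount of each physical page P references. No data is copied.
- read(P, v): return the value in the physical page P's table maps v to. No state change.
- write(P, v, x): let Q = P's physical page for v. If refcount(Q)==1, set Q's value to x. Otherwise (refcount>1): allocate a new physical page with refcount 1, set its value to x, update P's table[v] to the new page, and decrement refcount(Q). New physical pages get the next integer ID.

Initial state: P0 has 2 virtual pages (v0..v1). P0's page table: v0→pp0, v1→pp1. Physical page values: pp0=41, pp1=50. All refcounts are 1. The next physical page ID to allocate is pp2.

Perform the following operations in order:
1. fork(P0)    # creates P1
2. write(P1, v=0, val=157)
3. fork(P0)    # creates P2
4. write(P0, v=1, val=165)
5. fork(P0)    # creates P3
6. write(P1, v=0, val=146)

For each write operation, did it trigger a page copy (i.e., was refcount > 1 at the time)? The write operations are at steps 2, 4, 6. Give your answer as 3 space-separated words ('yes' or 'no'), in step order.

Op 1: fork(P0) -> P1. 2 ppages; refcounts: pp0:2 pp1:2
Op 2: write(P1, v0, 157). refcount(pp0)=2>1 -> COPY to pp2. 3 ppages; refcounts: pp0:1 pp1:2 pp2:1
Op 3: fork(P0) -> P2. 3 ppages; refcounts: pp0:2 pp1:3 pp2:1
Op 4: write(P0, v1, 165). refcount(pp1)=3>1 -> COPY to pp3. 4 ppages; refcounts: pp0:2 pp1:2 pp2:1 pp3:1
Op 5: fork(P0) -> P3. 4 ppages; refcounts: pp0:3 pp1:2 pp2:1 pp3:2
Op 6: write(P1, v0, 146). refcount(pp2)=1 -> write in place. 4 ppages; refcounts: pp0:3 pp1:2 pp2:1 pp3:2

yes yes no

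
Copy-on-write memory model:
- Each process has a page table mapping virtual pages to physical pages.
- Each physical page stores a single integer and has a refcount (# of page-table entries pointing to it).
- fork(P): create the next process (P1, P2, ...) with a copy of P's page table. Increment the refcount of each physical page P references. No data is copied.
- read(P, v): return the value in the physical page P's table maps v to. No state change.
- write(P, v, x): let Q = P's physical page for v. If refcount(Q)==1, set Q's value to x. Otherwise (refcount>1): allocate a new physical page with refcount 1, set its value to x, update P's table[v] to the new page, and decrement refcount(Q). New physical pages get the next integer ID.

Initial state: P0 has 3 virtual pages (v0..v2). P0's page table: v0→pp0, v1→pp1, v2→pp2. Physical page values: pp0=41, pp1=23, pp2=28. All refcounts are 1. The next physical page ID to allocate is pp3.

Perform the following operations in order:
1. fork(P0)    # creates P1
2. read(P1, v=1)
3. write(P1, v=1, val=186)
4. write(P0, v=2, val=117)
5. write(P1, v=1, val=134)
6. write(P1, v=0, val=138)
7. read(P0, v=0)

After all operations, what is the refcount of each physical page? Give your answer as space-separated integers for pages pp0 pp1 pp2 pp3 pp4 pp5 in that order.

Answer: 1 1 1 1 1 1

Derivation:
Op 1: fork(P0) -> P1. 3 ppages; refcounts: pp0:2 pp1:2 pp2:2
Op 2: read(P1, v1) -> 23. No state change.
Op 3: write(P1, v1, 186). refcount(pp1)=2>1 -> COPY to pp3. 4 ppages; refcounts: pp0:2 pp1:1 pp2:2 pp3:1
Op 4: write(P0, v2, 117). refcount(pp2)=2>1 -> COPY to pp4. 5 ppages; refcounts: pp0:2 pp1:1 pp2:1 pp3:1 pp4:1
Op 5: write(P1, v1, 134). refcount(pp3)=1 -> write in place. 5 ppages; refcounts: pp0:2 pp1:1 pp2:1 pp3:1 pp4:1
Op 6: write(P1, v0, 138). refcount(pp0)=2>1 -> COPY to pp5. 6 ppages; refcounts: pp0:1 pp1:1 pp2:1 pp3:1 pp4:1 pp5:1
Op 7: read(P0, v0) -> 41. No state change.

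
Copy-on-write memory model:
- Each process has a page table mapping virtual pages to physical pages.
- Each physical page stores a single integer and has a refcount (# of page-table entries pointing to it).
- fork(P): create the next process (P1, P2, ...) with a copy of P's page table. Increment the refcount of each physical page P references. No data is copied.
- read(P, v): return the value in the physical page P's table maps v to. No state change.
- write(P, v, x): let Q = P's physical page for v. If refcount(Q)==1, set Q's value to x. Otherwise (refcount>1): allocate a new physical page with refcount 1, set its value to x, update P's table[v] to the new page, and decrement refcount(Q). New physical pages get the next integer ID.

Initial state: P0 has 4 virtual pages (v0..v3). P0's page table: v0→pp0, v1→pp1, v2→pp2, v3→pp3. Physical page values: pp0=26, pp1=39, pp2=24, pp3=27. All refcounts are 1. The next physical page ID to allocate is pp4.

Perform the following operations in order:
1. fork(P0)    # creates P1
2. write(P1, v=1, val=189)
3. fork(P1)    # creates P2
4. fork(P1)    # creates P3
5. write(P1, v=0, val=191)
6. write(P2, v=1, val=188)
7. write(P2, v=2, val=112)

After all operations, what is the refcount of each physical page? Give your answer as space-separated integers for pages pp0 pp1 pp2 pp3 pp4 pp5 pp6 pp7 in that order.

Op 1: fork(P0) -> P1. 4 ppages; refcounts: pp0:2 pp1:2 pp2:2 pp3:2
Op 2: write(P1, v1, 189). refcount(pp1)=2>1 -> COPY to pp4. 5 ppages; refcounts: pp0:2 pp1:1 pp2:2 pp3:2 pp4:1
Op 3: fork(P1) -> P2. 5 ppages; refcounts: pp0:3 pp1:1 pp2:3 pp3:3 pp4:2
Op 4: fork(P1) -> P3. 5 ppages; refcounts: pp0:4 pp1:1 pp2:4 pp3:4 pp4:3
Op 5: write(P1, v0, 191). refcount(pp0)=4>1 -> COPY to pp5. 6 ppages; refcounts: pp0:3 pp1:1 pp2:4 pp3:4 pp4:3 pp5:1
Op 6: write(P2, v1, 188). refcount(pp4)=3>1 -> COPY to pp6. 7 ppages; refcounts: pp0:3 pp1:1 pp2:4 pp3:4 pp4:2 pp5:1 pp6:1
Op 7: write(P2, v2, 112). refcount(pp2)=4>1 -> COPY to pp7. 8 ppages; refcounts: pp0:3 pp1:1 pp2:3 pp3:4 pp4:2 pp5:1 pp6:1 pp7:1

Answer: 3 1 3 4 2 1 1 1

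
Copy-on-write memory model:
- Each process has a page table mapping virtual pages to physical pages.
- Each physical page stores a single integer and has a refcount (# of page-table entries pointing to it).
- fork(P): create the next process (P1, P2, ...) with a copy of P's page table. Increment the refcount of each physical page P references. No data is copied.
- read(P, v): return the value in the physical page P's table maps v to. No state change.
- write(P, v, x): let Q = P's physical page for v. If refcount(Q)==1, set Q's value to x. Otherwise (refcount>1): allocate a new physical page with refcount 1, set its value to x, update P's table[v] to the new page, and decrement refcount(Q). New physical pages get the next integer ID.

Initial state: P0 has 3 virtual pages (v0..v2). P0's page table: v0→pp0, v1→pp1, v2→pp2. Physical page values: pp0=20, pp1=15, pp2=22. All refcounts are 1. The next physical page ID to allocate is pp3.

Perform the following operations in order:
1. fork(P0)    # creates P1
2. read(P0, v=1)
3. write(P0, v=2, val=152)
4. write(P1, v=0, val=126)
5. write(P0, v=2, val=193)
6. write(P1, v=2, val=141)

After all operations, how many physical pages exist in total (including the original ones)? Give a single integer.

Answer: 5

Derivation:
Op 1: fork(P0) -> P1. 3 ppages; refcounts: pp0:2 pp1:2 pp2:2
Op 2: read(P0, v1) -> 15. No state change.
Op 3: write(P0, v2, 152). refcount(pp2)=2>1 -> COPY to pp3. 4 ppages; refcounts: pp0:2 pp1:2 pp2:1 pp3:1
Op 4: write(P1, v0, 126). refcount(pp0)=2>1 -> COPY to pp4. 5 ppages; refcounts: pp0:1 pp1:2 pp2:1 pp3:1 pp4:1
Op 5: write(P0, v2, 193). refcount(pp3)=1 -> write in place. 5 ppages; refcounts: pp0:1 pp1:2 pp2:1 pp3:1 pp4:1
Op 6: write(P1, v2, 141). refcount(pp2)=1 -> write in place. 5 ppages; refcounts: pp0:1 pp1:2 pp2:1 pp3:1 pp4:1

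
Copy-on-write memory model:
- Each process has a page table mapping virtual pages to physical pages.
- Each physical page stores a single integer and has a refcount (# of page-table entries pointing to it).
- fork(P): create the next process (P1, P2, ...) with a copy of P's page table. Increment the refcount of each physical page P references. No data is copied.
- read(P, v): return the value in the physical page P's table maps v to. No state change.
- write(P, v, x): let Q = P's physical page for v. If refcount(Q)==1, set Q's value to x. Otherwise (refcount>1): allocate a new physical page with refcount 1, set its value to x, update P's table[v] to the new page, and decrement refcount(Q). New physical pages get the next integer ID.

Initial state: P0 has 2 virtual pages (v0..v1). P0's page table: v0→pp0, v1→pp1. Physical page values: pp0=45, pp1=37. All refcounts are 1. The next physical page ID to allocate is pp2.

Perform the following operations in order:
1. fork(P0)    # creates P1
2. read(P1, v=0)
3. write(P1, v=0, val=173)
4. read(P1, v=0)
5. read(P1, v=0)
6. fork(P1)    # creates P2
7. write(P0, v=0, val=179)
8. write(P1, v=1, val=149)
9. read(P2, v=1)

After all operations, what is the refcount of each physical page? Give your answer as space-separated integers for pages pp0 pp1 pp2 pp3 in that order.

Op 1: fork(P0) -> P1. 2 ppages; refcounts: pp0:2 pp1:2
Op 2: read(P1, v0) -> 45. No state change.
Op 3: write(P1, v0, 173). refcount(pp0)=2>1 -> COPY to pp2. 3 ppages; refcounts: pp0:1 pp1:2 pp2:1
Op 4: read(P1, v0) -> 173. No state change.
Op 5: read(P1, v0) -> 173. No state change.
Op 6: fork(P1) -> P2. 3 ppages; refcounts: pp0:1 pp1:3 pp2:2
Op 7: write(P0, v0, 179). refcount(pp0)=1 -> write in place. 3 ppages; refcounts: pp0:1 pp1:3 pp2:2
Op 8: write(P1, v1, 149). refcount(pp1)=3>1 -> COPY to pp3. 4 ppages; refcounts: pp0:1 pp1:2 pp2:2 pp3:1
Op 9: read(P2, v1) -> 37. No state change.

Answer: 1 2 2 1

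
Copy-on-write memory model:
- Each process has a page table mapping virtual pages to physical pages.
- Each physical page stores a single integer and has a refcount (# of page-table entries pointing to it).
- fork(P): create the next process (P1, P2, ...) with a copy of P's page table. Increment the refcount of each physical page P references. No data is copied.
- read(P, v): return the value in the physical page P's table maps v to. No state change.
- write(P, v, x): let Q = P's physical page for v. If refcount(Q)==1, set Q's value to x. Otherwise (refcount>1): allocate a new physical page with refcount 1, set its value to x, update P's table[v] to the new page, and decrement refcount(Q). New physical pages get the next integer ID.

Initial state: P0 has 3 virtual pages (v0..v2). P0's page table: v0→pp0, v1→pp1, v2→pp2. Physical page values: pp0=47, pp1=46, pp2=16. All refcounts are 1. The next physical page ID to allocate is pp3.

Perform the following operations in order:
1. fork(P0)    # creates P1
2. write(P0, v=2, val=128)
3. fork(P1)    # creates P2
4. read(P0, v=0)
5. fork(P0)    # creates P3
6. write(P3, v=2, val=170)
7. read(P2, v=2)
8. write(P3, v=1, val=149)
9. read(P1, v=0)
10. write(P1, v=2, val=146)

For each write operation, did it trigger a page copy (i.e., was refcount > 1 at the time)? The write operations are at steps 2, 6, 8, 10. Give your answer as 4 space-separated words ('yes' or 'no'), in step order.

Op 1: fork(P0) -> P1. 3 ppages; refcounts: pp0:2 pp1:2 pp2:2
Op 2: write(P0, v2, 128). refcount(pp2)=2>1 -> COPY to pp3. 4 ppages; refcounts: pp0:2 pp1:2 pp2:1 pp3:1
Op 3: fork(P1) -> P2. 4 ppages; refcounts: pp0:3 pp1:3 pp2:2 pp3:1
Op 4: read(P0, v0) -> 47. No state change.
Op 5: fork(P0) -> P3. 4 ppages; refcounts: pp0:4 pp1:4 pp2:2 pp3:2
Op 6: write(P3, v2, 170). refcount(pp3)=2>1 -> COPY to pp4. 5 ppages; refcounts: pp0:4 pp1:4 pp2:2 pp3:1 pp4:1
Op 7: read(P2, v2) -> 16. No state change.
Op 8: write(P3, v1, 149). refcount(pp1)=4>1 -> COPY to pp5. 6 ppages; refcounts: pp0:4 pp1:3 pp2:2 pp3:1 pp4:1 pp5:1
Op 9: read(P1, v0) -> 47. No state change.
Op 10: write(P1, v2, 146). refcount(pp2)=2>1 -> COPY to pp6. 7 ppages; refcounts: pp0:4 pp1:3 pp2:1 pp3:1 pp4:1 pp5:1 pp6:1

yes yes yes yes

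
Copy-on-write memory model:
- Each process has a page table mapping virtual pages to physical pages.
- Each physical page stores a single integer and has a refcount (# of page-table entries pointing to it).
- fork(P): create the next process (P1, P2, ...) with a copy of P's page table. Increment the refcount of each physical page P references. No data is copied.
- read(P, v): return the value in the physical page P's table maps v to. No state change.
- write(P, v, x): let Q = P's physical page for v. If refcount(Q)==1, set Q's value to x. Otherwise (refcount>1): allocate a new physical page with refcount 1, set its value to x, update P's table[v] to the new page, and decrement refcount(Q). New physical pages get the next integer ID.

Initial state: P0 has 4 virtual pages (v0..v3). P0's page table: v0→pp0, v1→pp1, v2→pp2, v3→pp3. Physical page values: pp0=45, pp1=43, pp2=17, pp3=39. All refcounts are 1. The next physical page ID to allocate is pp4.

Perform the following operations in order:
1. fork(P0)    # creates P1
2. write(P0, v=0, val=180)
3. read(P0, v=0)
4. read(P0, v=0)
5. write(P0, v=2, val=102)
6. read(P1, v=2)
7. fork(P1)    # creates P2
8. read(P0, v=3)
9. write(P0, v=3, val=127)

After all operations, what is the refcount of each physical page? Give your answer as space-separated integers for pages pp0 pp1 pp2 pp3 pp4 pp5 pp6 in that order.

Op 1: fork(P0) -> P1. 4 ppages; refcounts: pp0:2 pp1:2 pp2:2 pp3:2
Op 2: write(P0, v0, 180). refcount(pp0)=2>1 -> COPY to pp4. 5 ppages; refcounts: pp0:1 pp1:2 pp2:2 pp3:2 pp4:1
Op 3: read(P0, v0) -> 180. No state change.
Op 4: read(P0, v0) -> 180. No state change.
Op 5: write(P0, v2, 102). refcount(pp2)=2>1 -> COPY to pp5. 6 ppages; refcounts: pp0:1 pp1:2 pp2:1 pp3:2 pp4:1 pp5:1
Op 6: read(P1, v2) -> 17. No state change.
Op 7: fork(P1) -> P2. 6 ppages; refcounts: pp0:2 pp1:3 pp2:2 pp3:3 pp4:1 pp5:1
Op 8: read(P0, v3) -> 39. No state change.
Op 9: write(P0, v3, 127). refcount(pp3)=3>1 -> COPY to pp6. 7 ppages; refcounts: pp0:2 pp1:3 pp2:2 pp3:2 pp4:1 pp5:1 pp6:1

Answer: 2 3 2 2 1 1 1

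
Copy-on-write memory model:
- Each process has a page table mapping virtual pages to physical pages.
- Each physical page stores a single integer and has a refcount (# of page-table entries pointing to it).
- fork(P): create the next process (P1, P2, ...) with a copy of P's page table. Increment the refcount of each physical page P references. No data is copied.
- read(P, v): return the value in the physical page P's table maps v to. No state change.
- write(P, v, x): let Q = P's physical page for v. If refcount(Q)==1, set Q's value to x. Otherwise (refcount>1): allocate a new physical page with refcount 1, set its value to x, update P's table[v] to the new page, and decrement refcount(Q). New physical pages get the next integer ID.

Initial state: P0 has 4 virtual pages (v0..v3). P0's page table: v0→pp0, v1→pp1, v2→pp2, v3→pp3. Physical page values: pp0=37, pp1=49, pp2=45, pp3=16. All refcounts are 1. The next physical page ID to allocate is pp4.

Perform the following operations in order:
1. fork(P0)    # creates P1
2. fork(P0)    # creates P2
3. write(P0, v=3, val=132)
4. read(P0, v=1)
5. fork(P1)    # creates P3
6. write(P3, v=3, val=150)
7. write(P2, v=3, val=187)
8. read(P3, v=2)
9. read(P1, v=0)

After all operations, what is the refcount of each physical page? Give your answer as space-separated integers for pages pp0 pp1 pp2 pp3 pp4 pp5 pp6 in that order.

Op 1: fork(P0) -> P1. 4 ppages; refcounts: pp0:2 pp1:2 pp2:2 pp3:2
Op 2: fork(P0) -> P2. 4 ppages; refcounts: pp0:3 pp1:3 pp2:3 pp3:3
Op 3: write(P0, v3, 132). refcount(pp3)=3>1 -> COPY to pp4. 5 ppages; refcounts: pp0:3 pp1:3 pp2:3 pp3:2 pp4:1
Op 4: read(P0, v1) -> 49. No state change.
Op 5: fork(P1) -> P3. 5 ppages; refcounts: pp0:4 pp1:4 pp2:4 pp3:3 pp4:1
Op 6: write(P3, v3, 150). refcount(pp3)=3>1 -> COPY to pp5. 6 ppages; refcounts: pp0:4 pp1:4 pp2:4 pp3:2 pp4:1 pp5:1
Op 7: write(P2, v3, 187). refcount(pp3)=2>1 -> COPY to pp6. 7 ppages; refcounts: pp0:4 pp1:4 pp2:4 pp3:1 pp4:1 pp5:1 pp6:1
Op 8: read(P3, v2) -> 45. No state change.
Op 9: read(P1, v0) -> 37. No state change.

Answer: 4 4 4 1 1 1 1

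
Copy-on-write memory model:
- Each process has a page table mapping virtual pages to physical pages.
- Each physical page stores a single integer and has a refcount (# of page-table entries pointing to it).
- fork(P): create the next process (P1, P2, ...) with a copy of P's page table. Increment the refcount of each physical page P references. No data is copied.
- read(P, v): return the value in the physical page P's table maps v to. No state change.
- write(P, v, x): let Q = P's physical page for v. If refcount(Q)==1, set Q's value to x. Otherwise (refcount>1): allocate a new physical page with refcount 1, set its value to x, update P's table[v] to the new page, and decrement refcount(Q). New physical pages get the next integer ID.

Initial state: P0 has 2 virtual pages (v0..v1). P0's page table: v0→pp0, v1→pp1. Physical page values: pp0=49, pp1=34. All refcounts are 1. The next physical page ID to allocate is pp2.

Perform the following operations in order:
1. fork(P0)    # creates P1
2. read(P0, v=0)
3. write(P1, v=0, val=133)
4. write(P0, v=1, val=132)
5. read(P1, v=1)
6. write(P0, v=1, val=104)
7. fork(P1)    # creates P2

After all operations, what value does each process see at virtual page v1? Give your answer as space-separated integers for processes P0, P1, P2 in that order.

Op 1: fork(P0) -> P1. 2 ppages; refcounts: pp0:2 pp1:2
Op 2: read(P0, v0) -> 49. No state change.
Op 3: write(P1, v0, 133). refcount(pp0)=2>1 -> COPY to pp2. 3 ppages; refcounts: pp0:1 pp1:2 pp2:1
Op 4: write(P0, v1, 132). refcount(pp1)=2>1 -> COPY to pp3. 4 ppages; refcounts: pp0:1 pp1:1 pp2:1 pp3:1
Op 5: read(P1, v1) -> 34. No state change.
Op 6: write(P0, v1, 104). refcount(pp3)=1 -> write in place. 4 ppages; refcounts: pp0:1 pp1:1 pp2:1 pp3:1
Op 7: fork(P1) -> P2. 4 ppages; refcounts: pp0:1 pp1:2 pp2:2 pp3:1
P0: v1 -> pp3 = 104
P1: v1 -> pp1 = 34
P2: v1 -> pp1 = 34

Answer: 104 34 34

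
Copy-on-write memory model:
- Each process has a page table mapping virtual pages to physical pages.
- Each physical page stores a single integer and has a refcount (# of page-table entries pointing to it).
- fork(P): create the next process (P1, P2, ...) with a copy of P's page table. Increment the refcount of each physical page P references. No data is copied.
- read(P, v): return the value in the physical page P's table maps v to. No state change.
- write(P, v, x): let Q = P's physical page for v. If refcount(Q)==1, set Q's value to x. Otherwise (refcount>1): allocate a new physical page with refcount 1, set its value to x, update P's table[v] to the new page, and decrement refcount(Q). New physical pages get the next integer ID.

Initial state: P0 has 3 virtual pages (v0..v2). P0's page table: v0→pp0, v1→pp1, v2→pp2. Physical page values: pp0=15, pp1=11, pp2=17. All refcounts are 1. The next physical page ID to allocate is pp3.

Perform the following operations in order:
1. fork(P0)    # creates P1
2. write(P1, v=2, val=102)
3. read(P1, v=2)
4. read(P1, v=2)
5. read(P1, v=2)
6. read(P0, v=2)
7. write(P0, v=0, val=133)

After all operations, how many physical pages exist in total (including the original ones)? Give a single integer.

Answer: 5

Derivation:
Op 1: fork(P0) -> P1. 3 ppages; refcounts: pp0:2 pp1:2 pp2:2
Op 2: write(P1, v2, 102). refcount(pp2)=2>1 -> COPY to pp3. 4 ppages; refcounts: pp0:2 pp1:2 pp2:1 pp3:1
Op 3: read(P1, v2) -> 102. No state change.
Op 4: read(P1, v2) -> 102. No state change.
Op 5: read(P1, v2) -> 102. No state change.
Op 6: read(P0, v2) -> 17. No state change.
Op 7: write(P0, v0, 133). refcount(pp0)=2>1 -> COPY to pp4. 5 ppages; refcounts: pp0:1 pp1:2 pp2:1 pp3:1 pp4:1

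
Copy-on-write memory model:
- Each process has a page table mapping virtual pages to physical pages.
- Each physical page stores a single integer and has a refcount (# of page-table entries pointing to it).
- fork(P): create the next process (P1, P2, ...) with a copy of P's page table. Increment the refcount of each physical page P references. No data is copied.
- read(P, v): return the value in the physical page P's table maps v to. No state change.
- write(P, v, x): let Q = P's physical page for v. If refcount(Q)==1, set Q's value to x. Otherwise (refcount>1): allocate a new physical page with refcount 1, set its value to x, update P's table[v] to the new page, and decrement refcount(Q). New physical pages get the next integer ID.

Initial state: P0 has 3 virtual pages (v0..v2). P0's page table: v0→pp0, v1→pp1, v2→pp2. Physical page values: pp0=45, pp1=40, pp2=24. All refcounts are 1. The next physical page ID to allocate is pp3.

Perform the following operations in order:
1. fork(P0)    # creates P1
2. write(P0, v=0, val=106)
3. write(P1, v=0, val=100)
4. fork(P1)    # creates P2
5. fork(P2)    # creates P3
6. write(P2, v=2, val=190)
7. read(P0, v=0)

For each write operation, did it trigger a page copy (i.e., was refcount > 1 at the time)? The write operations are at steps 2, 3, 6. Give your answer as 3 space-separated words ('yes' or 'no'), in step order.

Op 1: fork(P0) -> P1. 3 ppages; refcounts: pp0:2 pp1:2 pp2:2
Op 2: write(P0, v0, 106). refcount(pp0)=2>1 -> COPY to pp3. 4 ppages; refcounts: pp0:1 pp1:2 pp2:2 pp3:1
Op 3: write(P1, v0, 100). refcount(pp0)=1 -> write in place. 4 ppages; refcounts: pp0:1 pp1:2 pp2:2 pp3:1
Op 4: fork(P1) -> P2. 4 ppages; refcounts: pp0:2 pp1:3 pp2:3 pp3:1
Op 5: fork(P2) -> P3. 4 ppages; refcounts: pp0:3 pp1:4 pp2:4 pp3:1
Op 6: write(P2, v2, 190). refcount(pp2)=4>1 -> COPY to pp4. 5 ppages; refcounts: pp0:3 pp1:4 pp2:3 pp3:1 pp4:1
Op 7: read(P0, v0) -> 106. No state change.

yes no yes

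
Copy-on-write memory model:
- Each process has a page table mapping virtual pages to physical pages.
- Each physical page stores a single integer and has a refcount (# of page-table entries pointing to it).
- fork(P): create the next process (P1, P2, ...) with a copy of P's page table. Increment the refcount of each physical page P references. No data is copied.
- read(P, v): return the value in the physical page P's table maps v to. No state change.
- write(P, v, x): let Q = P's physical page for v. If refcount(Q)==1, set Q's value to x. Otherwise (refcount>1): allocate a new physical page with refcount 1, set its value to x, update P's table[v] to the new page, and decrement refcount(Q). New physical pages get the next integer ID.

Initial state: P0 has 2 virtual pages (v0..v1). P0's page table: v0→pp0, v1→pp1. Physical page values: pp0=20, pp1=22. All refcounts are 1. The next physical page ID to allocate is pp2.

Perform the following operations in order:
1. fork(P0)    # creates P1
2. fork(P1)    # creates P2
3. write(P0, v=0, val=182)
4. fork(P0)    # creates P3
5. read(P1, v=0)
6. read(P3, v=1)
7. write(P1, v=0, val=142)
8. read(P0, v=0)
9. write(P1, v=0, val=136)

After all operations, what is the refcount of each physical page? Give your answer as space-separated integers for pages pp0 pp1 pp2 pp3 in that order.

Op 1: fork(P0) -> P1. 2 ppages; refcounts: pp0:2 pp1:2
Op 2: fork(P1) -> P2. 2 ppages; refcounts: pp0:3 pp1:3
Op 3: write(P0, v0, 182). refcount(pp0)=3>1 -> COPY to pp2. 3 ppages; refcounts: pp0:2 pp1:3 pp2:1
Op 4: fork(P0) -> P3. 3 ppages; refcounts: pp0:2 pp1:4 pp2:2
Op 5: read(P1, v0) -> 20. No state change.
Op 6: read(P3, v1) -> 22. No state change.
Op 7: write(P1, v0, 142). refcount(pp0)=2>1 -> COPY to pp3. 4 ppages; refcounts: pp0:1 pp1:4 pp2:2 pp3:1
Op 8: read(P0, v0) -> 182. No state change.
Op 9: write(P1, v0, 136). refcount(pp3)=1 -> write in place. 4 ppages; refcounts: pp0:1 pp1:4 pp2:2 pp3:1

Answer: 1 4 2 1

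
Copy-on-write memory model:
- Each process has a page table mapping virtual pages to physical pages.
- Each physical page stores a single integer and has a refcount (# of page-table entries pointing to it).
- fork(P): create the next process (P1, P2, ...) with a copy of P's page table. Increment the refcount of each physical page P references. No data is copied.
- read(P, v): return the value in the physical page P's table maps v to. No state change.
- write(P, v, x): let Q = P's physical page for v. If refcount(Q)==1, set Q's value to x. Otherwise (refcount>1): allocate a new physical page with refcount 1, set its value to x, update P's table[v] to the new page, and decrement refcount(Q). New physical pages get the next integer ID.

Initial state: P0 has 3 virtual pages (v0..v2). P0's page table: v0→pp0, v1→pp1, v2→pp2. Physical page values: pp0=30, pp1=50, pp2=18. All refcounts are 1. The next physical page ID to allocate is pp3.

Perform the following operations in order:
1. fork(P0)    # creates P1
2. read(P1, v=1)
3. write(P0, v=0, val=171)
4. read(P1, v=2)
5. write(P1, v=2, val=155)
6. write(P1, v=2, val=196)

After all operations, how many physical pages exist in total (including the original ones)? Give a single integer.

Op 1: fork(P0) -> P1. 3 ppages; refcounts: pp0:2 pp1:2 pp2:2
Op 2: read(P1, v1) -> 50. No state change.
Op 3: write(P0, v0, 171). refcount(pp0)=2>1 -> COPY to pp3. 4 ppages; refcounts: pp0:1 pp1:2 pp2:2 pp3:1
Op 4: read(P1, v2) -> 18. No state change.
Op 5: write(P1, v2, 155). refcount(pp2)=2>1 -> COPY to pp4. 5 ppages; refcounts: pp0:1 pp1:2 pp2:1 pp3:1 pp4:1
Op 6: write(P1, v2, 196). refcount(pp4)=1 -> write in place. 5 ppages; refcounts: pp0:1 pp1:2 pp2:1 pp3:1 pp4:1

Answer: 5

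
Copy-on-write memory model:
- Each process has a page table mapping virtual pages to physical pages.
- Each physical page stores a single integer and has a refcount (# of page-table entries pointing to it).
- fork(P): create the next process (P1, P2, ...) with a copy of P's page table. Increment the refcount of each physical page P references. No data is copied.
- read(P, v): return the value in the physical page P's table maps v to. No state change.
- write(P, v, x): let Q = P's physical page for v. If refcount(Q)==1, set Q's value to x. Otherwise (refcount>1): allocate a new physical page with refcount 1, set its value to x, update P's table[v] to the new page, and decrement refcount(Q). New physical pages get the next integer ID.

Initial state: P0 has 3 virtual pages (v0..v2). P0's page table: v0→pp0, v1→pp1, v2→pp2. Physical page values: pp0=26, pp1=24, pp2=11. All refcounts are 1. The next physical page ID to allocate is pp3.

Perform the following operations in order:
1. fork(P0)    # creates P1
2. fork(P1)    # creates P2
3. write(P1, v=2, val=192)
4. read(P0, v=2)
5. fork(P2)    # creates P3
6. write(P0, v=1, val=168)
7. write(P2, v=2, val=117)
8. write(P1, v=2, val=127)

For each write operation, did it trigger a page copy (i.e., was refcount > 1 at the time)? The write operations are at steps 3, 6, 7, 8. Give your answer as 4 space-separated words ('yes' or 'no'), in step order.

Op 1: fork(P0) -> P1. 3 ppages; refcounts: pp0:2 pp1:2 pp2:2
Op 2: fork(P1) -> P2. 3 ppages; refcounts: pp0:3 pp1:3 pp2:3
Op 3: write(P1, v2, 192). refcount(pp2)=3>1 -> COPY to pp3. 4 ppages; refcounts: pp0:3 pp1:3 pp2:2 pp3:1
Op 4: read(P0, v2) -> 11. No state change.
Op 5: fork(P2) -> P3. 4 ppages; refcounts: pp0:4 pp1:4 pp2:3 pp3:1
Op 6: write(P0, v1, 168). refcount(pp1)=4>1 -> COPY to pp4. 5 ppages; refcounts: pp0:4 pp1:3 pp2:3 pp3:1 pp4:1
Op 7: write(P2, v2, 117). refcount(pp2)=3>1 -> COPY to pp5. 6 ppages; refcounts: pp0:4 pp1:3 pp2:2 pp3:1 pp4:1 pp5:1
Op 8: write(P1, v2, 127). refcount(pp3)=1 -> write in place. 6 ppages; refcounts: pp0:4 pp1:3 pp2:2 pp3:1 pp4:1 pp5:1

yes yes yes no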